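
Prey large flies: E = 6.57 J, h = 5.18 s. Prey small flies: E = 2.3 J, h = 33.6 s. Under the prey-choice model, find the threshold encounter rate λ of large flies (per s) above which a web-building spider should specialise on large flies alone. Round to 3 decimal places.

0.011 per s

The zero-one rule: include small flies iff E₂/h₂ > λE₁/(1+λh₁). Equality gives the switch point.
λE₁h₂ = E₂ + λE₂h₁ ⇒ λ = E₂/(E₁h₂ − E₂h₁) = 2.3/(220.8 − 11.91) = 0.01101 per s.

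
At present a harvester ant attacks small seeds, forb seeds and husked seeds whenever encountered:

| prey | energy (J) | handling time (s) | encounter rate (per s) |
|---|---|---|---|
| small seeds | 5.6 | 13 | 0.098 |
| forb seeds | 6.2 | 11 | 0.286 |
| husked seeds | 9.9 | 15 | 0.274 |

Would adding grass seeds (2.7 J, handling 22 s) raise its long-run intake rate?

Current rate: (0.098×5.6 + 0.286×6.2 + 0.274×9.9)/(1 + 0.098×13 + 0.286×11 + 0.274×15) = 0.5283 J/s.
grass seeds: E/h = 2.7/22 = 0.1227 J/s.
0.1227 < 0.5283, so adding grass seeds would lower the average — exclude it.

No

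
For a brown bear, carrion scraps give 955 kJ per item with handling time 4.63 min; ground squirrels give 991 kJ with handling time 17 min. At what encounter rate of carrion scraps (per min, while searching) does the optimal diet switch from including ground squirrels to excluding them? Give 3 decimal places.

0.085 per min

Drop ground squirrels once their profitability E₂/h₂ falls below the rate achievable on carrion scraps alone: E₂/h₂ = λE₁/(1 + λh₁).
Solve for λ: λE₁h₂ = E₂(1 + λh₁) → λ(E₁h₂ − E₂h₁) = E₂ → λ = E₂/(E₁h₂ − E₂h₁).
λ = 991/(955×17 − 991×4.63) = 991/1.165e+04 = 0.08509 per min.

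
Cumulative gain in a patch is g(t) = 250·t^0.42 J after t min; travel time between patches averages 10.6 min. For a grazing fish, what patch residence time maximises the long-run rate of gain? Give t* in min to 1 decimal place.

Optimal t* satisfies g'(t*) = g(t*)/(T + t*).
g'(t) = 0.42·250·t^-0.58. Setting 0.42·250·t^-0.58 = 250·t^0.42/(10.6+t) gives 0.42(10.6+t) = t, so 0.58·t = 0.42×10.6.
t* = 0.42×10.6/0.58 = 7.676 min.

7.7 min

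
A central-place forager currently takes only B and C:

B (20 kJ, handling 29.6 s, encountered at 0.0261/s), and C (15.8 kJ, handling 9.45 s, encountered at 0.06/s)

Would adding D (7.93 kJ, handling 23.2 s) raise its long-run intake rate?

No

On B and C alone, R = ΣλE/(1+Σλh) = 1.47/2.34 = 0.6283 kJ/s.
D: E/h = 7.93/23.2 = 0.3418 kJ/s.
0.3418 < 0.6283, so adding D would lower the average — exclude it.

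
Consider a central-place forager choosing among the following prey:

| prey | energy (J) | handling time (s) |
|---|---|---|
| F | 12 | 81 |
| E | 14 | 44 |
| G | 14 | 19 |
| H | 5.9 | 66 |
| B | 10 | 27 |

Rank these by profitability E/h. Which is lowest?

H

In descending order of E/h:
G: 14/19 = 0.737 J/s
B: 10/27 = 0.37 J/s
E: 14/44 = 0.318 J/s
F: 12/81 = 0.148 J/s
H: 5.9/66 = 0.0894 J/s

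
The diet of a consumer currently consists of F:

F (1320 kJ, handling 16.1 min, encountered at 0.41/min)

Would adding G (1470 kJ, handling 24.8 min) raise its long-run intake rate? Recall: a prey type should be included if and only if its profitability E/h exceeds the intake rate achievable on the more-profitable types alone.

On F alone, R = ΣλE/(1+Σλh) = 541.2/7.601 = 71.2 kJ/min.
G: E/h = 1470/24.8 = 59.27 kJ/min.
Since 59.27 < R, time spent handling G is better spent searching.

No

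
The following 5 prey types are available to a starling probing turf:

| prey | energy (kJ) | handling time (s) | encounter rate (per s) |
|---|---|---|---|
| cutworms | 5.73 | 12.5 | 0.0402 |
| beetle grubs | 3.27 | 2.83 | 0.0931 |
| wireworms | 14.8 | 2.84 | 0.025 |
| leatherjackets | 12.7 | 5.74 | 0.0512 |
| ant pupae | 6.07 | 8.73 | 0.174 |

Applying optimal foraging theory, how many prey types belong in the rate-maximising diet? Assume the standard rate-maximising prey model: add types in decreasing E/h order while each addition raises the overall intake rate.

Profitabilities (E/h, kJ/s): wireworms 5.21, leatherjackets 2.21, beetle grubs 1.16, ant pupae 0.695, cutworms 0.458. Add prey in this order while the next type's profitability exceeds the intake rate on those already taken.
Rate on top 1: 0.3455. leatherjackets: 2.21 > 0.3455 → include.
Rate on top 2: 0.7475. beetle grubs: 1.16 > 0.7475 → include.
Rate on top 3: 0.8135. ant pupae: 0.695 < 0.8135 → exclude; stop.
Optimal diet: wireworms, leatherjackets, beetle grubs — 3 of 5 types.

3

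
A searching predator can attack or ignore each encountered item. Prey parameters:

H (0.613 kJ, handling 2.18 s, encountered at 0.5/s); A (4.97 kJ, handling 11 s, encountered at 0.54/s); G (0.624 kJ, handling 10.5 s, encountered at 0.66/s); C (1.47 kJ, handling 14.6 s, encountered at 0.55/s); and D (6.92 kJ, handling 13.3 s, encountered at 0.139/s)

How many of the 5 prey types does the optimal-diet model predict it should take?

2

E/h in descending order: D 0.52, A 0.452, H 0.281, C 0.101, G 0.0594 kJ/s. The optimal diet is the largest prefix of this list for which every included type satisfies E_i/h_i > R on the types above it.
Rate on top 1: 0.3377. A: 0.452 > 0.3377 → include.
Rate on top 2: 0.4148. H: 0.281 < 0.4148 → exclude; stop.
Optimal diet: D, A — 2 of 5 types.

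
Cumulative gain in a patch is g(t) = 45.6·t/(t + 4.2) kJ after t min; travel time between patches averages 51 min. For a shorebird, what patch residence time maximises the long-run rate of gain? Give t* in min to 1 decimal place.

By the marginal value theorem, leave when the instantaneous gain rate g'(t) equals the habitat-wide average g(t)/(T + t).
g'(t) = 45.6·4.2/(t + 4.2)². Setting 45.6·4.2/(t+4.2)² = 45.6t/[(t+4.2)(51+t)] gives 4.2(51+t) = t(t+4.2), so t² = 4.2×51 = 214.2.
t* = √214.2 = 14.64 min.

14.6 min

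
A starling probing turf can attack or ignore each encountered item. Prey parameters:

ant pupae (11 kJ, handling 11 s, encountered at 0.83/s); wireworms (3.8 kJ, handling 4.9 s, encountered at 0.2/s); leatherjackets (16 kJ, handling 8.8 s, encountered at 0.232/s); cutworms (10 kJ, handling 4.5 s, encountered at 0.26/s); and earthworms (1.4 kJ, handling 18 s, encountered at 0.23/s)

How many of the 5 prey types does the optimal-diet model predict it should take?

Rank by E/h (kJ/s): cutworms 2.22, leatherjackets 1.82, ant pupae 1, wireworms 0.776, earthworms 0.0778. Include each in turn until the next type's E/h falls below the running intake rate.
Rate on top 1: 1.198. leatherjackets: 1.82 > 1.198 → include.
Rate on top 2: 1.499. ant pupae: 1 < 1.499 → exclude; stop.
Optimal diet: cutworms, leatherjackets — 2 of 5 types.

2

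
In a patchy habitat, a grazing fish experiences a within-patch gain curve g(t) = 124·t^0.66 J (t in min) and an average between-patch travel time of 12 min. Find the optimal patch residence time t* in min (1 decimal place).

Maximise g(t)/(T+t): set derivative to zero → g'(t)(T+t) = g(t).
g'(t) = 0.66·124·t^-0.34. Setting 0.66·124·t^-0.34 = 124·t^0.66/(12+t) gives 0.66(12+t) = t, so 0.34·t = 0.66×12.
t* = 0.66×12/0.34 = 23.29 min.

23.3 min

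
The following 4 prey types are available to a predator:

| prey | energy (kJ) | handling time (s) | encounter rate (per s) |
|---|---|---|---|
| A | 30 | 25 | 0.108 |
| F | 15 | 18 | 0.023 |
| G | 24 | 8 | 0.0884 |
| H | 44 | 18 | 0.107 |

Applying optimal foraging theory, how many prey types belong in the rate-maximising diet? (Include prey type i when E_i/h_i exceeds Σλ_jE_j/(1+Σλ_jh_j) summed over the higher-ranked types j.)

2

E/h in descending order: G 3, H 2.44, A 1.2, F 0.833 kJ/s. The optimal diet is the largest prefix of this list for which every included type satisfies E_i/h_i > R on the types above it.
Rate on top 1: 1.243. H: 2.44 > 1.243 → include.
Rate on top 2: 1.88. A: 1.2 < 1.88 → exclude; stop.
Optimal diet: G, H — 2 of 4 types.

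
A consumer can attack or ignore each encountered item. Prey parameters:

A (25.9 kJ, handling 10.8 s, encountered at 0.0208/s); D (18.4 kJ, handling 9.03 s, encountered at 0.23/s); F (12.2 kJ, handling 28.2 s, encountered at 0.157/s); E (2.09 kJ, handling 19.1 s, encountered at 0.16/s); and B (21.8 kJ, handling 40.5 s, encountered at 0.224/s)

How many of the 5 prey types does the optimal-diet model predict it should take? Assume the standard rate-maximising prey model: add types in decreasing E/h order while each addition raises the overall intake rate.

Rank by E/h (kJ/s): A 2.4, D 2.04, B 0.538, F 0.433, E 0.109. Include each in turn until the next type's E/h falls below the running intake rate.
Rate on top 1: 0.4399. D: 2.04 > 0.4399 → include.
Rate on top 2: 1.445. B: 0.538 < 1.445 → exclude; stop.
Optimal diet: A, D — 2 of 5 types.

2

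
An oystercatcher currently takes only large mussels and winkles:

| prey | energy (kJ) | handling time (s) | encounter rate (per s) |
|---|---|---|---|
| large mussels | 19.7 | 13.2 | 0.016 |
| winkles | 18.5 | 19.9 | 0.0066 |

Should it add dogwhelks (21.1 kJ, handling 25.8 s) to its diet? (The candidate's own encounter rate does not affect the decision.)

Yes

On large mussels and winkles alone, R = ΣλE/(1+Σλh) = 0.4373/1.343 = 0.3257 kJ/s.
Profitability of dogwhelks: 21.1/25.8 = 0.8178 kJ/s.
Since 0.8178 > R, including dogwhelks increases the long-run rate.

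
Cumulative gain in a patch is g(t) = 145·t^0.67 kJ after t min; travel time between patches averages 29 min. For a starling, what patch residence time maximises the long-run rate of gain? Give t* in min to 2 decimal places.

58.88 min

Maximise g(t)/(T+t): set derivative to zero → g'(t)(T+t) = g(t).
g'(t) = 0.67·145·t^-0.33. Setting 0.67·145·t^-0.33 = 145·t^0.67/(29+t) gives 0.67(29+t) = t, so 0.33·t = 0.67×29.
t* = 0.67×29/0.33 = 58.88 min.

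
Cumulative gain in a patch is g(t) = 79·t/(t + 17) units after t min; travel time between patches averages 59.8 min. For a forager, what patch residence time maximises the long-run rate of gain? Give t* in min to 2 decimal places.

Optimal t* satisfies g'(t*) = g(t*)/(T + t*).
g'(t) = 79·17/(t + 17)². Setting 79·17/(t+17)² = 79t/[(t+17)(59.8+t)] gives 17(59.8+t) = t(t+17), so t² = 17×59.8 = 1017.
t* = √1017 = 31.88 min.

31.88 min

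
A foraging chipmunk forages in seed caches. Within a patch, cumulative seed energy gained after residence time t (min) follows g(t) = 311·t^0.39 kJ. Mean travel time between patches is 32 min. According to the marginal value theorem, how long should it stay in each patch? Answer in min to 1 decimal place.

Maximise g(t)/(T+t): set derivative to zero → g'(t)(T+t) = g(t).
g'(t) = 0.39·311·t^-0.61. Setting 0.39·311·t^-0.61 = 311·t^0.39/(32+t) gives 0.39(32+t) = t, so 0.61·t = 0.39×32.
t* = 0.39×32/0.61 = 20.46 min.

20.5 min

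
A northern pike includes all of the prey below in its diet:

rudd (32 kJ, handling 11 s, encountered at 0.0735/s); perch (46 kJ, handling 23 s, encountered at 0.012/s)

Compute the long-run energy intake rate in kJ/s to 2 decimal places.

Energy encountered per unit search time: 0.0735×32 + 0.012×46 = 2.904 kJ/s.
Handling time per unit search time: 0.0735×11 + 0.012×23 = 1.085.
Rate = 2.904/(1 + 1.085) = 1.393 kJ/s.

1.39 kJ/s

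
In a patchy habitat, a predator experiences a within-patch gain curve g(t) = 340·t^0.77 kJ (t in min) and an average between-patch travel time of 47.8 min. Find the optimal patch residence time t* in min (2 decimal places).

Optimal t* satisfies g'(t*) = g(t*)/(T + t*).
g'(t) = 0.77·340·t^-0.23. Setting 0.77·340·t^-0.23 = 340·t^0.77/(47.8+t) gives 0.77(47.8+t) = t, so 0.23·t = 0.77×47.8.
t* = 0.77×47.8/0.23 = 160 min.

160.03 min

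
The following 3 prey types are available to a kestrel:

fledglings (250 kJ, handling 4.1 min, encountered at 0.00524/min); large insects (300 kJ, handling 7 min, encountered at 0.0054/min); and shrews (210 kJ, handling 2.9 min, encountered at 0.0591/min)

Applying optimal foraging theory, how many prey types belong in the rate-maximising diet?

3

Rank by E/h (kJ/min): shrews 72.4, fledglings 61, large insects 42.9. Include each in turn until the next type's E/h falls below the running intake rate.
Rate on top 1: 10.6. fledglings: 61 > 10.6 → include.
Rate on top 2: 11.5. large insects: 42.9 > 11.5 → include.
Optimal diet: shrews, fledglings, large insects — 3 of 3 types.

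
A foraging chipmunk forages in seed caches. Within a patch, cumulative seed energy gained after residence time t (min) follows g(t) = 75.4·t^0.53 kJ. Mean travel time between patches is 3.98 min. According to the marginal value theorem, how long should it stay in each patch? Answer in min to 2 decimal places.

By the marginal value theorem, leave when the instantaneous gain rate g'(t) equals the habitat-wide average g(t)/(T + t).
g'(t) = 0.53·75.4·t^-0.47. Setting 0.53·75.4·t^-0.47 = 75.4·t^0.53/(3.98+t) gives 0.53(3.98+t) = t, so 0.47·t = 0.53×3.98.
t* = 0.53×3.98/0.47 = 4.488 min.

4.49 min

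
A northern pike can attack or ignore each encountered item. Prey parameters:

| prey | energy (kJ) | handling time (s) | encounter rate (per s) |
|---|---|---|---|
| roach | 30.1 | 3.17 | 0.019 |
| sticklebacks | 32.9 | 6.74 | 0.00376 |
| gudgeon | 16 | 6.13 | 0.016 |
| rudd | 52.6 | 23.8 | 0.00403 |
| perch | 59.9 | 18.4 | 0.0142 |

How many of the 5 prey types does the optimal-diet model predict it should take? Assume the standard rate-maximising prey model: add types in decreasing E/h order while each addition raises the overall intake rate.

5

Profitabilities (E/h, kJ/s): roach 9.5, sticklebacks 4.88, perch 3.26, gudgeon 2.61, rudd 2.21. Add prey in this order while the next type's profitability exceeds the intake rate on those already taken.
Rate on top 1: 0.5394. sticklebacks: 4.88 > 0.5394 → include.
Rate on top 2: 0.6408. perch: 3.26 > 0.6408 → include.
Rate on top 3: 1.148. gudgeon: 2.61 > 1.148 → include.
Rate on top 4: 1.247. rudd: 2.21 > 1.247 → include.
Optimal diet: roach, sticklebacks, perch, gudgeon, rudd — 5 of 5 types.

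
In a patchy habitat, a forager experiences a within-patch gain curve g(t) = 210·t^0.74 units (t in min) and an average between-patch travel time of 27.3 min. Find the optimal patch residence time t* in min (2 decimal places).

77.70 min

Optimal t* satisfies g'(t*) = g(t*)/(T + t*).
g'(t) = 0.74·210·t^-0.26. Setting 0.74·210·t^-0.26 = 210·t^0.74/(27.3+t) gives 0.74(27.3+t) = t, so 0.26·t = 0.74×27.3.
t* = 0.74×27.3/0.26 = 77.7 min.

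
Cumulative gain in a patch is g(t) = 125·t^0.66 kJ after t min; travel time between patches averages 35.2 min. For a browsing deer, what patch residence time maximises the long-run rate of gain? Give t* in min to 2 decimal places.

68.33 min

By the marginal value theorem, leave when the instantaneous gain rate g'(t) equals the habitat-wide average g(t)/(T + t).
g'(t) = 0.66·125·t^-0.34. Setting 0.66·125·t^-0.34 = 125·t^0.66/(35.2+t) gives 0.66(35.2+t) = t, so 0.34·t = 0.66×35.2.
t* = 0.66×35.2/0.34 = 68.33 min.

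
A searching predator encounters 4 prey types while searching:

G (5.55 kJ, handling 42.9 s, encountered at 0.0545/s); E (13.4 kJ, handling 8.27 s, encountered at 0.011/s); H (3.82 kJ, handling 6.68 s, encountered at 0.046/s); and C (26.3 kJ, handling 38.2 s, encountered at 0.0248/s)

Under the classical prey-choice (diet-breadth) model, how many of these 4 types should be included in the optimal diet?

3

Rank by E/h (kJ/s): E 1.62, C 0.688, H 0.572, G 0.129. Include each in turn until the next type's E/h falls below the running intake rate.
Rate on top 1: 0.1351. C: 0.688 > 0.1351 → include.
Rate on top 2: 0.3923. H: 0.572 > 0.3923 → include.
Rate on top 3: 0.4158. G: 0.129 < 0.4158 → exclude; stop.
Optimal diet: E, C, H — 3 of 4 types.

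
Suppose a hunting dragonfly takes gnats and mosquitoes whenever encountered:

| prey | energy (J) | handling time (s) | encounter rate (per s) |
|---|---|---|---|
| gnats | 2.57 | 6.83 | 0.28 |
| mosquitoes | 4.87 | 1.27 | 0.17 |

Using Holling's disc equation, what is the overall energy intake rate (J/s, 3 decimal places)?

Energy encountered per unit search time: 0.28×2.57 + 0.17×4.87 = 1.548 J/s.
Handling time per unit search time: 0.28×6.83 + 0.17×1.27 = 2.128.
Rate = 1.548/(1 + 2.128) = 0.4947 J/s.

0.495 J/s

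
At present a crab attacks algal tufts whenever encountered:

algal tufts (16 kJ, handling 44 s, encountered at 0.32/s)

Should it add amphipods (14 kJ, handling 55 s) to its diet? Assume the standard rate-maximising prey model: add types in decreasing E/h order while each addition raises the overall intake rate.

Intake rate on the current diet: R = (0.32×16) / (1 + 0.32×44) = 5.12/15.08 = 0.3395 kJ/s.
Profitability of amphipods: 14/55 = 0.2545 kJ/s.
Since 0.2545 < R, time spent handling amphipods is better spent searching.

No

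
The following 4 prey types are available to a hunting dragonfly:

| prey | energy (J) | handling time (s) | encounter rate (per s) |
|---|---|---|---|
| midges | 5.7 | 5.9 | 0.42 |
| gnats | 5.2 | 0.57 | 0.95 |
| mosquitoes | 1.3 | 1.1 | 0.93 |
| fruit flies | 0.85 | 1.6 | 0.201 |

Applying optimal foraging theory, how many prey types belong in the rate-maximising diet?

Profitabilities (E/h, J/s): gnats 9.12, mosquitoes 1.18, midges 0.966, fruit flies 0.531. Add prey in this order while the next type's profitability exceeds the intake rate on those already taken.
Rate on top 1: 3.205. mosquitoes: 1.18 < 3.205 → exclude; stop.
Optimal diet: gnats — 1 of 4 types.

1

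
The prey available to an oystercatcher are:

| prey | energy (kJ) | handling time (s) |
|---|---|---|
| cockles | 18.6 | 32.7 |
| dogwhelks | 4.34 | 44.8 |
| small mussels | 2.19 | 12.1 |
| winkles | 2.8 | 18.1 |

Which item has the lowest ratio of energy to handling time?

In descending order of E/h:
cockles: 18.6/32.7 = 0.569 kJ/s
small mussels: 2.19/12.1 = 0.181 kJ/s
winkles: 2.8/18.1 = 0.155 kJ/s
dogwhelks: 4.34/44.8 = 0.0969 kJ/s

dogwhelks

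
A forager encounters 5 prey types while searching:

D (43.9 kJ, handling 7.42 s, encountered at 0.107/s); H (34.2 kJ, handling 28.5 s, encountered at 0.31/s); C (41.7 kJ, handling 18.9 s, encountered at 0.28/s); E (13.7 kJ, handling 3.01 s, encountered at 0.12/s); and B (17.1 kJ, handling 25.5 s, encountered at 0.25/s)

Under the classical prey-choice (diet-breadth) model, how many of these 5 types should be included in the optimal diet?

2

Profitabilities (E/h, kJ/s): D 5.92, E 4.55, C 2.21, H 1.2, B 0.671. Add prey in this order while the next type's profitability exceeds the intake rate on those already taken.
Rate on top 1: 2.618. E: 4.55 > 2.618 → include.
Rate on top 2: 2.942. C: 2.21 < 2.942 → exclude; stop.
Optimal diet: D, E — 2 of 5 types.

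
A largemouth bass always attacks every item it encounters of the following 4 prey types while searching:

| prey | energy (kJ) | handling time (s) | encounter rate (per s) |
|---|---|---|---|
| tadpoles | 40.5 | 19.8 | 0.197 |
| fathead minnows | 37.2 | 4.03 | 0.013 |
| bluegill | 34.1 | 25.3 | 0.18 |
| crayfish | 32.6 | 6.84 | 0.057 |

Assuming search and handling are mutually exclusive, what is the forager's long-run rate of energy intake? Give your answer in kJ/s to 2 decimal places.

R = Σλ_iE_i / (1 + Σλ_ih_i)
Numerator: 0.197×40.5 + 0.013×37.2 + 0.18×34.1 + 0.057×32.6 = 16.46
Denominator: 1 + 0.197×19.8 + 0.013×4.03 + 0.18×25.3 + 0.057×6.84 = 9.897
R = 16.46/9.897 = 1.663 kJ/s

1.66 kJ/s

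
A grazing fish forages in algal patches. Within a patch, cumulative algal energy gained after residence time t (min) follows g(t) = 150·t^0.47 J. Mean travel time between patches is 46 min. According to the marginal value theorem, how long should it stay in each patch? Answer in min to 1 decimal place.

Optimal t* satisfies g'(t*) = g(t*)/(T + t*).
g'(t) = 0.47·150·t^-0.53. Setting 0.47·150·t^-0.53 = 150·t^0.47/(46+t) gives 0.47(46+t) = t, so 0.53·t = 0.47×46.
t* = 0.47×46/0.53 = 40.79 min.

40.8 min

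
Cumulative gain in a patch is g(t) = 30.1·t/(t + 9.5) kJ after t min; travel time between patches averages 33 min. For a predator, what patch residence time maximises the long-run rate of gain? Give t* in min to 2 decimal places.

17.71 min

Optimal t* satisfies g'(t*) = g(t*)/(T + t*).
g'(t) = 30.1·9.5/(t + 9.5)². Setting 30.1·9.5/(t+9.5)² = 30.1t/[(t+9.5)(33+t)] gives 9.5(33+t) = t(t+9.5), so t² = 9.5×33 = 313.5.
t* = √313.5 = 17.71 min.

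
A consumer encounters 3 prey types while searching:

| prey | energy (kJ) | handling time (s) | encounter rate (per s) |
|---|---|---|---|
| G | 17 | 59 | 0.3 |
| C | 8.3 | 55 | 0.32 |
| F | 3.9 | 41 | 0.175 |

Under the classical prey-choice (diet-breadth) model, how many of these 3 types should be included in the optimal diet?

1

Rank by E/h (kJ/s): G 0.288, C 0.151, F 0.0951. Include each in turn until the next type's E/h falls below the running intake rate.
Rate on top 1: 0.2727. C: 0.151 < 0.2727 → exclude; stop.
Optimal diet: G — 1 of 3 types.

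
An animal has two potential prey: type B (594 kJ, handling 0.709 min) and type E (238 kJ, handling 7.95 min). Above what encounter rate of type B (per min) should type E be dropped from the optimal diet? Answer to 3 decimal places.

0.052 per min

The zero-one rule: include type E iff E₂/h₂ > λE₁/(1+λh₁). Equality gives the switch point.
λE₁h₂ = E₂ + λE₂h₁ ⇒ λ = E₂/(E₁h₂ − E₂h₁) = 238/(4722 − 168.7) = 0.05227 per min.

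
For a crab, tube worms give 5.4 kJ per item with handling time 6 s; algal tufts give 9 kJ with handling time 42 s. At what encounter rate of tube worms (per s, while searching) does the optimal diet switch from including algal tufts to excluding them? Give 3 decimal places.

0.052 per s

Drop algal tufts once their profitability E₂/h₂ falls below the rate achievable on tube worms alone: E₂/h₂ = λE₁/(1 + λh₁).
Solve for λ: λE₁h₂ = E₂(1 + λh₁) → λ(E₁h₂ − E₂h₁) = E₂ → λ = E₂/(E₁h₂ − E₂h₁).
λ = 9/(5.4×42 − 9×6) = 9/172.8 = 0.05208 per s.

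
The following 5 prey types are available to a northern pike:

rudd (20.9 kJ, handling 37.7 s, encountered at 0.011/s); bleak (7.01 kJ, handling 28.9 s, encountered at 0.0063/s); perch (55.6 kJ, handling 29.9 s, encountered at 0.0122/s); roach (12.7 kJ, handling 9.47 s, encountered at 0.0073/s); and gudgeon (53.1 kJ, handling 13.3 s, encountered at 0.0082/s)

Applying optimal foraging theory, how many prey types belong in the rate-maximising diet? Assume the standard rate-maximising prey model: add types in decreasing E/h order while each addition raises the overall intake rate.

Rank by E/h (kJ/s): gudgeon 3.99, perch 1.86, roach 1.34, rudd 0.554, bleak 0.243. Include each in turn until the next type's E/h falls below the running intake rate.
Rate on top 1: 0.3926. perch: 1.86 > 0.3926 → include.
Rate on top 2: 0.7557. roach: 1.34 > 0.7557 → include.
Rate on top 3: 0.7819. rudd: 0.554 < 0.7819 → exclude; stop.
Optimal diet: gudgeon, perch, roach — 3 of 5 types.

3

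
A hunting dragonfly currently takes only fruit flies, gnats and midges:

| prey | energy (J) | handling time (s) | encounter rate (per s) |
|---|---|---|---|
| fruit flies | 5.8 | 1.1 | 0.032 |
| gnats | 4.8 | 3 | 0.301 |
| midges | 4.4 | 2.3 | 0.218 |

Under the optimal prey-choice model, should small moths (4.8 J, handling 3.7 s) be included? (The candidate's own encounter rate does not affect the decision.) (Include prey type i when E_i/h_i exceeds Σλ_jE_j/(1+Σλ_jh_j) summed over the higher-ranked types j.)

Yes

Intake rate on the current diet: R = (0.032×5.8 + 0.301×4.8 + 0.218×4.4) / (1 + 0.032×1.1 + 0.301×3 + 0.218×2.3) = 2.59/2.44 = 1.061 J/s.
Profitability of small moths: 4.8/3.7 = 1.297 J/s.
1.297 > 1.061, so adding small moths raises the average — include it.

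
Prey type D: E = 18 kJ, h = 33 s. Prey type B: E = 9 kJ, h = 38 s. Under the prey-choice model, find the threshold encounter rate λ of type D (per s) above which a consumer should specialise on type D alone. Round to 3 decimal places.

0.023 per s

The zero-one rule: include type B iff E₂/h₂ > λE₁/(1+λh₁). Equality gives the switch point.
λE₁h₂ = E₂ + λE₂h₁ ⇒ λ = E₂/(E₁h₂ − E₂h₁) = 9/(684 − 297) = 0.02326 per s.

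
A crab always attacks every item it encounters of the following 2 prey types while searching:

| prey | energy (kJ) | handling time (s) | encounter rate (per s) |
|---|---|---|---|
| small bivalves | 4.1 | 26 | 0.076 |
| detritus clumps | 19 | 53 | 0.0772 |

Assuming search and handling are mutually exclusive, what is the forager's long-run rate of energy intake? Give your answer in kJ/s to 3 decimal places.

Energy encountered per unit search time: 0.076×4.1 + 0.0772×19 = 1.778 kJ/s.
Handling time per unit search time: 0.076×26 + 0.0772×53 = 6.068.
Rate = 1.778/(1 + 6.068) = 0.2516 kJ/s.

0.252 kJ/s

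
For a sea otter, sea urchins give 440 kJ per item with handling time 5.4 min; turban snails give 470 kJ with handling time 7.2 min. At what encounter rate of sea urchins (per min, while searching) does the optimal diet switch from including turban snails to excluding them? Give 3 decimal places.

0.746 per min

At the threshold, the rate on sea urchins alone equals the profitability of turban snails: λ·440/(1 + λ·5.4) = 470/7.2 = 65.28.
Rearranging, λ(440 − 65.28×5.4) = 65.28, so λ = 65.28/87.5 = 0.746 per min.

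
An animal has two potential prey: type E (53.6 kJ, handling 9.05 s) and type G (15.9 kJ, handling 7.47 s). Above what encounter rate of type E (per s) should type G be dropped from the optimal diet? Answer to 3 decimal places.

Drop type G once their profitability E₂/h₂ falls below the rate achievable on type E alone: E₂/h₂ = λE₁/(1 + λh₁).
Solve for λ: λE₁h₂ = E₂(1 + λh₁) → λ(E₁h₂ − E₂h₁) = E₂ → λ = E₂/(E₁h₂ − E₂h₁).
λ = 15.9/(53.6×7.47 − 15.9×9.05) = 15.9/256.5 = 0.06199 per s.

0.062 per s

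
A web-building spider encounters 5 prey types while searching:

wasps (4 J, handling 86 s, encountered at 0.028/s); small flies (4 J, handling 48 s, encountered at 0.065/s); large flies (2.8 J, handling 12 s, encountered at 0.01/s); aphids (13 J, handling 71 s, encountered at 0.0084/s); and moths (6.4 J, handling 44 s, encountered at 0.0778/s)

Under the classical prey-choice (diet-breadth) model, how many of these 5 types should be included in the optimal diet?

Rank by E/h (J/s): large flies 0.233, aphids 0.183, moths 0.145, small flies 0.0833, wasps 0.0465. Include each in turn until the next type's E/h falls below the running intake rate.
Rate on top 1: 0.025. aphids: 0.183 > 0.025 → include.
Rate on top 2: 0.07993. moths: 0.145 > 0.07993 → include.
Rate on top 3: 0.1236. small flies: 0.0833 < 0.1236 → exclude; stop.
Optimal diet: large flies, aphids, moths — 3 of 5 types.

3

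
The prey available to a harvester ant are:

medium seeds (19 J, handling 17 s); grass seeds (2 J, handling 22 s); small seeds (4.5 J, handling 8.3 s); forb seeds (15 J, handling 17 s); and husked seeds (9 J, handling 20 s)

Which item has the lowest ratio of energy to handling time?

In descending order of E/h:
medium seeds: 19/17 = 1.12 J/s
forb seeds: 15/17 = 0.882 J/s
small seeds: 4.5/8.3 = 0.542 J/s
husked seeds: 9/20 = 0.45 J/s
grass seeds: 2/22 = 0.0909 J/s

grass seeds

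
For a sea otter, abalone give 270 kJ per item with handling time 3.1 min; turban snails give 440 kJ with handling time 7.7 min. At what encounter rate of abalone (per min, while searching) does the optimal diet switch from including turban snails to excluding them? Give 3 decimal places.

0.615 per min

Drop turban snails once their profitability E₂/h₂ falls below the rate achievable on abalone alone: E₂/h₂ = λE₁/(1 + λh₁).
Solve for λ: λE₁h₂ = E₂(1 + λh₁) → λ(E₁h₂ − E₂h₁) = E₂ → λ = E₂/(E₁h₂ − E₂h₁).
λ = 440/(270×7.7 − 440×3.1) = 440/715 = 0.6154 per min.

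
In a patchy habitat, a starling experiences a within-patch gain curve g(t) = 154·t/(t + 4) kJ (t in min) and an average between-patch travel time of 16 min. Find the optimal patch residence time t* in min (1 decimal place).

8.0 min

By the marginal value theorem, leave when the instantaneous gain rate g'(t) equals the habitat-wide average g(t)/(T + t).
g'(t) = 154·4/(t + 4)². Setting 154·4/(t+4)² = 154t/[(t+4)(16+t)] gives 4(16+t) = t(t+4), so t² = 4×16 = 64.
t* = √64 = 8 min.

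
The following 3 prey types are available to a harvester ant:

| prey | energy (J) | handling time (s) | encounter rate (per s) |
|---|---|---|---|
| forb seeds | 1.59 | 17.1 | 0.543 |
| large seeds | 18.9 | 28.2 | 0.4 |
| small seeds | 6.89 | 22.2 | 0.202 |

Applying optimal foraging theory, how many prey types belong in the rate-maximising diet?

E/h in descending order: large seeds 0.67, small seeds 0.31, forb seeds 0.093 J/s. The optimal diet is the largest prefix of this list for which every included type satisfies E_i/h_i > R on the types above it.
Rate on top 1: 0.6156. small seeds: 0.31 < 0.6156 → exclude; stop.
Optimal diet: large seeds — 1 of 3 types.

1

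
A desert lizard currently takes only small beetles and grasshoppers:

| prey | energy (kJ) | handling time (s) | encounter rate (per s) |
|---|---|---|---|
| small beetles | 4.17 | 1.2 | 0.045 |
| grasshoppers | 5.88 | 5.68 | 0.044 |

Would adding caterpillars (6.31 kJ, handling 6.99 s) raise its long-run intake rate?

Yes

Current rate: (0.045×4.17 + 0.044×5.88)/(1 + 0.045×1.2 + 0.044×5.68) = 0.3423 kJ/s.
Profitability of caterpillars: 6.31/6.99 = 0.9027 kJ/s.
Since 0.9027 > R, including caterpillars increases the long-run rate.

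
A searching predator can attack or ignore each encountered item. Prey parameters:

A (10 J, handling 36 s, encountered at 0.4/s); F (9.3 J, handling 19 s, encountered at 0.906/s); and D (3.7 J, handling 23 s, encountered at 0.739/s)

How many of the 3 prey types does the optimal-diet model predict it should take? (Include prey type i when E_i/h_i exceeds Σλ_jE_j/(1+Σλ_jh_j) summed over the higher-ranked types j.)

1

E/h in descending order: F 0.489, A 0.278, D 0.161 J/s. The optimal diet is the largest prefix of this list for which every included type satisfies E_i/h_i > R on the types above it.
Rate on top 1: 0.4626. A: 0.278 < 0.4626 → exclude; stop.
Optimal diet: F — 1 of 3 types.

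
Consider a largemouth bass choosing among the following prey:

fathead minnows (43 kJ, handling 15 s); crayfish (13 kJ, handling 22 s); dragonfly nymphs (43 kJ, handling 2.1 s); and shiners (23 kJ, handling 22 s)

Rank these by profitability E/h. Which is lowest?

In descending order of E/h:
dragonfly nymphs: 43/2.1 = 20.5 kJ/s
fathead minnows: 43/15 = 2.87 kJ/s
shiners: 23/22 = 1.05 kJ/s
crayfish: 13/22 = 0.591 kJ/s

crayfish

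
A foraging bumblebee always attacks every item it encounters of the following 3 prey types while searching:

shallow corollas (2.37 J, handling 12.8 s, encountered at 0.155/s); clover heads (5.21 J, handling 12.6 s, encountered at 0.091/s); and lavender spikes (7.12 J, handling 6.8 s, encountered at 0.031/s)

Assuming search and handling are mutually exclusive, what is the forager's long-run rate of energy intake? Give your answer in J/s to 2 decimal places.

0.24 J/s

Energy encountered per unit search time: 0.155×2.37 + 0.091×5.21 + 0.031×7.12 = 1.062 J/s.
Handling time per unit search time: 0.155×12.8 + 0.091×12.6 + 0.031×6.8 = 3.341.
Rate = 1.062/(1 + 3.341) = 0.2447 J/s.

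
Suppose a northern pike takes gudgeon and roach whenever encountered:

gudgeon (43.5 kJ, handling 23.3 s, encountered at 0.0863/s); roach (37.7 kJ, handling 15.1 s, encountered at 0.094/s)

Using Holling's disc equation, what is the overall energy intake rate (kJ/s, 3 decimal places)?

Energy encountered per unit search time: 0.0863×43.5 + 0.094×37.7 = 7.298 kJ/s.
Handling time per unit search time: 0.0863×23.3 + 0.094×15.1 = 3.43.
Rate = 7.298/(1 + 3.43) = 1.647 kJ/s.

1.647 kJ/s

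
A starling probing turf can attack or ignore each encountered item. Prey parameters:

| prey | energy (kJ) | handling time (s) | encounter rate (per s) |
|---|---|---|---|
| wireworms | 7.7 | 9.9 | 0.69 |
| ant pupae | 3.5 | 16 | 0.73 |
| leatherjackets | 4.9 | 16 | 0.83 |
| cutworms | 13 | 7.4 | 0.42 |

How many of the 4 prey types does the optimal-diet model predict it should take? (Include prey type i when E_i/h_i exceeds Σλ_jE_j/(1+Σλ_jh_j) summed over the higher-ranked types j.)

E/h in descending order: cutworms 1.76, wireworms 0.778, leatherjackets 0.306, ant pupae 0.219 kJ/s. The optimal diet is the largest prefix of this list for which every included type satisfies E_i/h_i > R on the types above it.
Rate on top 1: 1.329. wireworms: 0.778 < 1.329 → exclude; stop.
Optimal diet: cutworms — 1 of 4 types.

1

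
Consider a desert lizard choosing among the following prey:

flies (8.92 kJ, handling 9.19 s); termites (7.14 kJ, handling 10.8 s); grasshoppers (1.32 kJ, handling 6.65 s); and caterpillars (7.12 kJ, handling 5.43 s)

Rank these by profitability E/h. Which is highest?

caterpillars

Profitability E/h (kJ/s): flies = 8.92/9.19 = 0.971, termites = 7.14/10.8 = 0.661, grasshoppers = 1.32/6.65 = 0.198, caterpillars = 7.12/5.43 = 1.31.
Ranked: caterpillars > flies > termites > grasshoppers.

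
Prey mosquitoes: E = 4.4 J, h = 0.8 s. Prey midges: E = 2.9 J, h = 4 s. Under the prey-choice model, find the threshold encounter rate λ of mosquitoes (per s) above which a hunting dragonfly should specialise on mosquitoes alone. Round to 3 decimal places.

0.190 per s

The zero-one rule: include midges iff E₂/h₂ > λE₁/(1+λh₁). Equality gives the switch point.
λE₁h₂ = E₂ + λE₂h₁ ⇒ λ = E₂/(E₁h₂ − E₂h₁) = 2.9/(17.6 − 2.32) = 0.1898 per s.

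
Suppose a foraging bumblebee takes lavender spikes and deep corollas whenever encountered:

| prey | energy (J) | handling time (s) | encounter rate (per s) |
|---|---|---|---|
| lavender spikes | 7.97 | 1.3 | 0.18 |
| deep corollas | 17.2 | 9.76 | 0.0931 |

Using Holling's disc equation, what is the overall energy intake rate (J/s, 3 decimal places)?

R = (0.18×7.97 + 0.0931×17.2) / (1 + 0.18×1.3 + 0.0931×9.76) = 3.036/2.143 = 1.417 J/s.

1.417 J/s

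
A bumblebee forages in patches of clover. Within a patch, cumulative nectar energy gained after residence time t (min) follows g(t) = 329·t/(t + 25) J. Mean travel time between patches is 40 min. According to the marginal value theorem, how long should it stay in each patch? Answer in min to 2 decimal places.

By the marginal value theorem, leave when the instantaneous gain rate g'(t) equals the habitat-wide average g(t)/(T + t).
g'(t) = 329·25/(t + 25)². Setting 329·25/(t+25)² = 329t/[(t+25)(40+t)] gives 25(40+t) = t(t+25), so t² = 25×40 = 1000.
t* = √1000 = 31.62 min.

31.62 min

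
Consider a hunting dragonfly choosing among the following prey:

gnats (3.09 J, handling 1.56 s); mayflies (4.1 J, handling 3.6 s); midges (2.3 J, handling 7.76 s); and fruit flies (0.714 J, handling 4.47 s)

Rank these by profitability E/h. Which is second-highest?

mayflies

Profitability E/h (J/s): gnats = 3.09/1.56 = 1.98, mayflies = 4.1/3.6 = 1.14, midges = 2.3/7.76 = 0.296, fruit flies = 0.714/4.47 = 0.16.
Ranked: gnats > mayflies > midges > fruit flies.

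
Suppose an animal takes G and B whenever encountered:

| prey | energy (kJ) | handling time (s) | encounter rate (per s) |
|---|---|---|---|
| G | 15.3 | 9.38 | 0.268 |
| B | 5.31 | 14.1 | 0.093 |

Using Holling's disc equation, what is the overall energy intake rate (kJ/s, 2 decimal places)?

Energy encountered per unit search time: 0.268×15.3 + 0.093×5.31 = 4.594 kJ/s.
Handling time per unit search time: 0.268×9.38 + 0.093×14.1 = 3.825.
Rate = 4.594/(1 + 3.825) = 0.9521 kJ/s.

0.95 kJ/s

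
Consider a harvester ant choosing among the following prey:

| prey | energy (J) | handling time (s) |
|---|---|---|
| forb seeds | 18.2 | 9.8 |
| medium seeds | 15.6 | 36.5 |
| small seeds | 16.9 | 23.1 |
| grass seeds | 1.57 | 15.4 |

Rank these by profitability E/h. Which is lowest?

grass seeds

In descending order of E/h:
forb seeds: 18.2/9.8 = 1.86 J/s
small seeds: 16.9/23.1 = 0.732 J/s
medium seeds: 15.6/36.5 = 0.427 J/s
grass seeds: 1.57/15.4 = 0.102 J/s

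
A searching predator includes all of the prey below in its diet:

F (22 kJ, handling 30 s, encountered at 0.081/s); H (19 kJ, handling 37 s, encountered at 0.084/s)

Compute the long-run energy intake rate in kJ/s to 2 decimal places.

0.52 kJ/s

Energy encountered per unit search time: 0.081×22 + 0.084×19 = 3.378 kJ/s.
Handling time per unit search time: 0.081×30 + 0.084×37 = 5.538.
Rate = 3.378/(1 + 5.538) = 0.5167 kJ/s.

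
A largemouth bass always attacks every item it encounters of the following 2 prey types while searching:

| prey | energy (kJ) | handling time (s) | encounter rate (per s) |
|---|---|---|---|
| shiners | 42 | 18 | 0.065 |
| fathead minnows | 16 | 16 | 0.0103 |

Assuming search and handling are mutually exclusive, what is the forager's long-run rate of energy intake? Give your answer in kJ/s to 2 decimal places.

1.24 kJ/s

Energy encountered per unit search time: 0.065×42 + 0.0103×16 = 2.895 kJ/s.
Handling time per unit search time: 0.065×18 + 0.0103×16 = 1.335.
Rate = 2.895/(1 + 1.335) = 1.24 kJ/s.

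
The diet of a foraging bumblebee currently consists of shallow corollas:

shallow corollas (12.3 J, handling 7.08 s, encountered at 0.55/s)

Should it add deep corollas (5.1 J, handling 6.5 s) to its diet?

Intake rate on the current diet: R = (0.55×12.3) / (1 + 0.55×7.08) = 6.765/4.894 = 1.382 J/s.
Profitability of deep corollas: 5.1/6.5 = 0.7846 J/s.
Since 0.7846 < R, time spent handling deep corollas is better spent searching.

No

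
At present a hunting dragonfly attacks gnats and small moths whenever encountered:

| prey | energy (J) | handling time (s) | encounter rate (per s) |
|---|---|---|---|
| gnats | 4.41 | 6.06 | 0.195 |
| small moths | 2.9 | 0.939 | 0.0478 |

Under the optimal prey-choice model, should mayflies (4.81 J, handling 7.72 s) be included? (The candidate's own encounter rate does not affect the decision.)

Yes

Intake rate on the current diet: R = (0.195×4.41 + 0.0478×2.9) / (1 + 0.195×6.06 + 0.0478×0.939) = 0.9986/2.227 = 0.4485 J/s.
Profitability of mayflies: 4.81/7.72 = 0.6231 J/s.
0.6231 > 0.4485, so adding mayflies raises the average — include it.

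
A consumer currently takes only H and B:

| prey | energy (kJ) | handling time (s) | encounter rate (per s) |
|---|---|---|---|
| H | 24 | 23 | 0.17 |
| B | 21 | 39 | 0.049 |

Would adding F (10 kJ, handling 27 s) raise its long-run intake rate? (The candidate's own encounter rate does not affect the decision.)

No

On H and B alone, R = ΣλE/(1+Σλh) = 5.109/6.821 = 0.749 kJ/s.
F: E/h = 10/27 = 0.3704 kJ/s.
Since 0.3704 < R, time spent handling F is better spent searching.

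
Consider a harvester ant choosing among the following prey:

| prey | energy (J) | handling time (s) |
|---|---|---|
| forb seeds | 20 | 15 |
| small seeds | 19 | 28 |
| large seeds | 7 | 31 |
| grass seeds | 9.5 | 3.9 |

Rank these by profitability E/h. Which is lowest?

large seeds

In descending order of E/h:
grass seeds: 9.5/3.9 = 2.44 J/s
forb seeds: 20/15 = 1.33 J/s
small seeds: 19/28 = 0.679 J/s
large seeds: 7/31 = 0.226 J/s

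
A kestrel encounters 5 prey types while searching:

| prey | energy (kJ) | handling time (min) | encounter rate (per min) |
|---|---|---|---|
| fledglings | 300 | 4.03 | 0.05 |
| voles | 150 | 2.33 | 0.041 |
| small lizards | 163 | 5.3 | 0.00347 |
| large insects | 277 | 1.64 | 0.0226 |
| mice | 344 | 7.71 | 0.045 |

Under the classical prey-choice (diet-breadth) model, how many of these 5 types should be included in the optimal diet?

Profitabilities (E/h, kJ/min): large insects 169, fledglings 74.4, voles 64.4, mice 44.6, small lizards 30.8. Add prey in this order while the next type's profitability exceeds the intake rate on those already taken.
Rate on top 1: 6.036. fledglings: 74.4 > 6.036 → include.
Rate on top 2: 17.17. voles: 64.4 > 17.17 → include.
Rate on top 3: 20.55. mice: 44.6 > 20.55 → include.
Rate on top 4: 25.51. small lizards: 30.8 > 25.51 → include.
Optimal diet: large insects, fledglings, voles, mice, small lizards — 5 of 5 types.

5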